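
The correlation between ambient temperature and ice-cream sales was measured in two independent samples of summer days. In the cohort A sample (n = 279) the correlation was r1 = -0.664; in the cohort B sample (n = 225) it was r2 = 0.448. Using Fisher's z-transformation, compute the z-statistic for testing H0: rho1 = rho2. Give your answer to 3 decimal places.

-14.222

z1 = atanh(-0.664) = -0.799934,  z2 = atanh(0.448) = 0.482195
SE = √(1/(n1−3) + 1/(n2−3)) = √(1/276 + 1/222) = √(0.0036232 + 0.0045045) = √0.0081277 = 0.090154
z = (z1 − z2)/SE = (-0.799934 − 0.482195) / 0.090154 = -1.282129 / 0.090154 = -14.222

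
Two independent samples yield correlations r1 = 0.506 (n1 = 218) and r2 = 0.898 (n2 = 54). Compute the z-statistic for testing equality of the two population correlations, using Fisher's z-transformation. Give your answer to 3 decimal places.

Fisher z-transforms: z1 = atanh(0.506) = 0.557338, z2 = atanh(0.898) = 1.461792; difference d = -0.904454
Var(d) = 1/215 + 1/51 = 0.0046512 + 0.0196078 = 0.0242590
z = d/√Var(d) = -0.904454 / √0.0242590 = -0.904454 / 0.155753 = -5.807

-5.807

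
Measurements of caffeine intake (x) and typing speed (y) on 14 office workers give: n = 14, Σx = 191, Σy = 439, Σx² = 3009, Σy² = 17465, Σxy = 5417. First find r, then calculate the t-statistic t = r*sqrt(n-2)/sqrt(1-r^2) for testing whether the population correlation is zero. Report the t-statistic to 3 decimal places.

-1.837

Numerator: nΣxy − (Σx)(Σy) = 14·5417 − (191)(439) = -8011
Denominator: √[(nΣx²−(Σx)²)(nΣy²−(Σy)²)]
  nΣx²−(Σx)² = 14·3009 − 36481 = 5645;  nΣy²−(Σy)² = 14·17465 − 192721 = 51789
  √(5645·51789) = √292348905 = 17098.2135
r = -8011 / 17098.2135 = -0.4685
t = r·√(n−2)/√(1−r²) = -0.4685·√12 / √(1−0.219492) = -1.622932 / 0.883464 = -1.837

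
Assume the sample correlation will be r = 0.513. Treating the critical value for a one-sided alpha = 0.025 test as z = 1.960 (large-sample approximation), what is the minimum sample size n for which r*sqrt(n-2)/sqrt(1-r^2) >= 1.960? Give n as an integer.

13

r√(n−2)/√(1−r²) ≥ 1.960  ⇔  n−2 ≥ (1.960)²·(1−r²)/r²
(1−r²)/r² = (1−0.263169)/0.263169 = 2.7998
n ≥ 2 + 3.8416·2.7998 = 2 + 10.7557 = 12.7557
⌈12.7557⌉ = 13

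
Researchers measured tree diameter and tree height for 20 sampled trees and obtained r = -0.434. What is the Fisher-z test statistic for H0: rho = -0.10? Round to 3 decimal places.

-1.503

z_r = atanh(-0.434) = -0.464814,  z_0 = atanh(-0.10) = -0.100335
SE = 1/√(n−3) = 1/√17 = 0.242536
z = (z_r − z_0)/SE = (-0.464814 − (-0.100335)) / 0.242536 = -0.364479 / 0.242536 = -1.503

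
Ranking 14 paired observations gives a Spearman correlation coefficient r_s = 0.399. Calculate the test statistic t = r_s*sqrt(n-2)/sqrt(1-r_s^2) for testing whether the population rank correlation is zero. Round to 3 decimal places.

1 − r_s² = 1 − 0.159201 = 0.840799;  √(1−r_s²) = 0.916951
√(n−2) = √12 = 3.464102
t = r_s·√(n−2)/√(1−r_s²) = 0.399 · 3.464102 / 0.916951 = 1.507

1.507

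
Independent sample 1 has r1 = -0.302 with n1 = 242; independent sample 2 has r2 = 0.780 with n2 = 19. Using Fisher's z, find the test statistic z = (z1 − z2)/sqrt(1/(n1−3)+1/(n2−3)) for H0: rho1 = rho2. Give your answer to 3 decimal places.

z1 = atanh(-0.302) = -0.311719,  z2 = atanh(0.780) = 1.045371
SE = √(1/(n1−3) + 1/(n2−3)) = √(1/239 + 1/16) = √(0.0041841 + 0.0625000) = √0.0666841 = 0.258233
z = (z1 − z2)/SE = (-0.311719 − 1.045371) / 0.258233 = -1.357090 / 0.258233 = -5.255

-5.255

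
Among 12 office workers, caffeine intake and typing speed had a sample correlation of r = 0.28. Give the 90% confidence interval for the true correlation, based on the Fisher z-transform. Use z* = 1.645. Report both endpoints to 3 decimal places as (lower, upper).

(-0.255, 0.684)

z_r = atanh(0.28) = 0.287682;  SE = 1/√(n−3) = 1/√9 = 0.333333
z-limits: 0.287682 ± 1.645·0.333333 = 0.287682 ± 0.548333 = [-0.260651, 0.836015]
ρ-limits: (tanh -0.260651, tanh 0.836015) = (-0.255, 0.684)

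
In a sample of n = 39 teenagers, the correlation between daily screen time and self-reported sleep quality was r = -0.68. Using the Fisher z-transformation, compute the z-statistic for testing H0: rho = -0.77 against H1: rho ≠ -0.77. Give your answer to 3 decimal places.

1.147

Fisher z: atanh(-0.68) = -0.829114, atanh(-0.77) = -1.020328
z = (z_r − z_0)·√(n−3) = (-0.829114 − (-1.020328))·√36 = 0.191214 · 6.000000 = 1.147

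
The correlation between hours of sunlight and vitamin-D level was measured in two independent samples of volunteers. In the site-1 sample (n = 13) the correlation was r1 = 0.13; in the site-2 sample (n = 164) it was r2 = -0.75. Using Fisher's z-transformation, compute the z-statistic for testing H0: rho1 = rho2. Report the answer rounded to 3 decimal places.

z1 = atanh(0.13) = 0.130740,  z2 = atanh(-0.75) = -0.972955
SE = √(1/(n1−3) + 1/(n2−3)) = √(1/10 + 1/161) = √(0.1000000 + 0.0062112) = √0.1062112 = 0.325901
z = (z1 − z2)/SE = (0.130740 − (-0.972955)) / 0.325901 = 1.103695 / 0.325901 = 3.387

3.387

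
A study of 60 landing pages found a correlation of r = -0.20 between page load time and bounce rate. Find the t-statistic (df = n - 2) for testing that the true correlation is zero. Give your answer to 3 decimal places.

-1.555

t = r·√(n−2) / √(1−r²) with r = -0.20, n = 60
  = -0.20·√58 / √(1 − 0.0400)
  = -0.20·7.615773 / 0.979796
  = -1.523155 / 0.979796 = -1.555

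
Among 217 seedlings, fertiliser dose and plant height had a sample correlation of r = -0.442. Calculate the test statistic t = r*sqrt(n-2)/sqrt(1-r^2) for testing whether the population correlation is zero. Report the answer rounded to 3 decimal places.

1 − r² = 1 − 0.195364 = 0.804636;  √(1−r²) = 0.897015
√(n−2) = √215 = 14.662878
t = r·√(n−2)/√(1−r²) = -0.442 · 14.662878 / 0.897015 = -7.225

-7.225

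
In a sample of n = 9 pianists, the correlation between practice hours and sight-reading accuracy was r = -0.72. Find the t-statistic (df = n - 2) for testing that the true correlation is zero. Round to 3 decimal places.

-2.745

1 − r² = 1 − 0.5184 = 0.4816;  √(1−r²) = 0.693974
√(n−2) = √7 = 2.645751
t = r·√(n−2)/√(1−r²) = -0.72 · 2.645751 / 0.693974 = -2.745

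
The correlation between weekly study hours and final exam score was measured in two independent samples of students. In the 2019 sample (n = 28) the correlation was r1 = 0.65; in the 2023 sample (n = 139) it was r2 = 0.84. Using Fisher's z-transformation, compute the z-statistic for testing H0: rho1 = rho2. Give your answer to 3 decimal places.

z1 = atanh(0.65) = 0.775299,  z2 = atanh(0.84) = 1.221174
SE = √(1/(n1−3) + 1/(n2−3)) = √(1/25 + 1/136) = √(0.0400000 + 0.0073529) = √0.0473529 = 0.217607
z = (z1 − z2)/SE = (0.775299 − 1.221174) / 0.217607 = -0.445875 / 0.217607 = -2.049

-2.049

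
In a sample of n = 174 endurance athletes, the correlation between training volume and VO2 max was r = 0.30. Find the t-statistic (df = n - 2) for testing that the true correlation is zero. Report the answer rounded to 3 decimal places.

4.124

1 − r² = 1 − 0.0900 = 0.9100;  √(1−r²) = 0.953939
√(n−2) = √172 = 13.114877
t = r·√(n−2)/√(1−r²) = 0.30 · 13.114877 / 0.953939 = 4.124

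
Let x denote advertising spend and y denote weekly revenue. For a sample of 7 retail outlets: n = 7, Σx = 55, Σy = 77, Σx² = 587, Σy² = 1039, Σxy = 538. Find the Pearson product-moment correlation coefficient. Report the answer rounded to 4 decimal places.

-0.3886

S_xy = nΣxy − ΣxΣy = 7·538 − 55·77 = 3766 − 4235 = -469
S_xx = nΣx² − (Σx)² = 7·587 − 55² = 4109 − 3025 = 1084
S_yy = nΣy² − (Σy)² = 7·1039 − 77² = 7273 − 5929 = 1344
r = S_xy / √(S_xx·S_yy) = -469 / √(1084·1344) = -469 / √1456896 = -469 / 1207.0195 = -0.3886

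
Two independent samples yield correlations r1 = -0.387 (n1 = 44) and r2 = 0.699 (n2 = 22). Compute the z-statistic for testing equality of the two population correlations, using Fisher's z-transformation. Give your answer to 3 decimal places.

z1 = atanh(-0.387) = -0.408267,  z2 = atanh(0.699) = 0.865342
SE = √(1/(n1−3) + 1/(n2−3)) = √(1/41 + 1/19) = √(0.0243902 + 0.0526316) = √0.0770218 = 0.277528
z = (z1 − z2)/SE = (-0.408267 − 0.865342) / 0.277528 = -1.273609 / 0.277528 = -4.589

-4.589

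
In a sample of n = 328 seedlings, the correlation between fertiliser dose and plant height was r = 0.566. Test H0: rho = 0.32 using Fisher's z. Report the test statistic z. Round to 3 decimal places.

5.588

z_r = atanh(0.566) = 0.641618,  z_0 = atanh(0.32) = 0.331647
SE = 1/√(n−3) = 1/√325 = 0.055470
z = (z_r − z_0)/SE = (0.641618 − 0.331647) / 0.055470 = 0.309971 / 0.055470 = 5.588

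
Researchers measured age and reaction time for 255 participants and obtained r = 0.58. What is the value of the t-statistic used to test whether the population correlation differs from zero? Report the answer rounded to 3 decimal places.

1 − r² = 1 − 0.3364 = 0.6636;  √(1−r²) = 0.814616
√(n−2) = √253 = 15.905974
t = r·√(n−2)/√(1−r²) = 0.58 · 15.905974 / 0.814616 = 11.325

11.325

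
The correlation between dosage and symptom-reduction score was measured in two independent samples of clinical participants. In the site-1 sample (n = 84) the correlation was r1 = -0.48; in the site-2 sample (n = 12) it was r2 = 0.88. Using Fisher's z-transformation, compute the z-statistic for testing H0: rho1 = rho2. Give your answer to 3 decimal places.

-5.404

Fisher z-transforms: z1 = atanh(-0.48) = -0.522984, z2 = atanh(0.88) = 1.375768; difference d = -1.898752
Var(d) = 1/81 + 1/9 = 0.0123457 + 0.1111111 = 0.1234568
z = d/√Var(d) = -1.898752 / √0.1234568 = -1.898752 / 0.351364 = -5.404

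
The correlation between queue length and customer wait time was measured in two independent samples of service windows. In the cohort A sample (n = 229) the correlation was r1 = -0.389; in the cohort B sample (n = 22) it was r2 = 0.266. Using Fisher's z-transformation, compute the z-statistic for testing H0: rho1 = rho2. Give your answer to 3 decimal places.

-2.860

z1 = atanh(-0.389) = -0.410621,  z2 = atanh(0.266) = 0.272554
SE = √(1/(n1−3) + 1/(n2−3)) = √(1/226 + 1/19) = √(0.0044248 + 0.0526316) = √0.0570564 = 0.238865
z = (z1 − z2)/SE = (-0.410621 − 0.272554) / 0.238865 = -0.683175 / 0.238865 = -2.860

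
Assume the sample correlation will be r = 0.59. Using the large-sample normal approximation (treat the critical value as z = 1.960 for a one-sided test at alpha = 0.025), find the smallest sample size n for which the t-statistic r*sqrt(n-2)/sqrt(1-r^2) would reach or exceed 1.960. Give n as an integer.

r√(n−2)/√(1−r²) ≥ 1.960  ⇔  n−2 ≥ (1.960)²·(1−r²)/r²
(1−r²)/r² = (1−0.3481)/0.3481 = 1.8727
n ≥ 2 + 3.8416·1.8727 = 2 + 7.1942 = 9.1942
⌈9.1942⌉ = 10

10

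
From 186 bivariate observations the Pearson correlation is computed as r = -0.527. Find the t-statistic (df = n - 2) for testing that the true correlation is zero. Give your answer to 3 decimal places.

-8.411

1 − r² = 1 − 0.277729 = 0.722271;  √(1−r²) = 0.849865
√(n−2) = √184 = 13.564660
t = r·√(n−2)/√(1−r²) = -0.527 · 13.564660 / 0.849865 = -8.411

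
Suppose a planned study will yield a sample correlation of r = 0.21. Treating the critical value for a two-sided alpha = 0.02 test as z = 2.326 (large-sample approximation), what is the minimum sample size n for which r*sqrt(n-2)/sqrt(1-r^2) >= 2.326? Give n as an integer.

r√(n−2)/√(1−r²) ≥ 2.326  ⇔  n−2 ≥ (2.326)²·(1−r²)/r²
(1−r²)/r² = (1−0.0441)/0.0441 = 21.6757
n ≥ 2 + 5.410276·21.6757 = 2 + 117.2715 = 119.2715
⌈119.2715⌉ = 120

120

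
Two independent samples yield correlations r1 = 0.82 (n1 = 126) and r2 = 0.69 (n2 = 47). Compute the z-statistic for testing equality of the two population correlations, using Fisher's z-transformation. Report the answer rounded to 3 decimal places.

1.758

Fisher z-transforms: z1 = atanh(0.82) = 1.156817, z2 = atanh(0.69) = 0.847956; difference d = 0.308861
Var(d) = 1/123 + 1/44 = 0.0081301 + 0.0227273 = 0.0308574
z = d/√Var(d) = 0.308861 / √0.0308574 = 0.308861 / 0.175663 = 1.758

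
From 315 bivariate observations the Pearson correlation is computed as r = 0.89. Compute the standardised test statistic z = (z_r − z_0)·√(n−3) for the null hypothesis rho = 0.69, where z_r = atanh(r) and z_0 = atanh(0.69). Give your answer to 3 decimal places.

Fisher z: atanh(0.89) = 1.421926, atanh(0.69) = 0.847956
z = (z_r − z_0)·√(n−3) = (1.421926 − 0.847956)·√312 = 0.573970 · 17.663522 = 10.138

10.138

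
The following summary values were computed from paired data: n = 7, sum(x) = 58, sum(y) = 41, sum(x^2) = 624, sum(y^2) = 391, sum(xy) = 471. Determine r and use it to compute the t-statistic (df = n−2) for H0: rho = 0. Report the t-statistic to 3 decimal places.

S_xy = nΣxy − ΣxΣy = 7·471 − 58·41 = 3297 − 2378 = 919
S_xx = nΣx² − (Σx)² = 7·624 − 58² = 4368 − 3364 = 1004
S_yy = nΣy² − (Σy)² = 7·391 − 41² = 2737 − 1681 = 1056
r = S_xy / √(S_xx·S_yy) = 919 / √(1004·1056) = 919 / √1060224 = 919 / 1029.6718 = 0.8925
t = r·√(n−2)/√(1−r²) = 0.8925·√5 / √(1−0.796556) = 1.995691 / 0.451048 = 4.425

4.425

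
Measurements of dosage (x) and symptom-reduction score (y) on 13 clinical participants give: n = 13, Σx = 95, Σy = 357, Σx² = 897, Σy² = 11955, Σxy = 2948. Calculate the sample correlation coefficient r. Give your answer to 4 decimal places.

0.5135

S_xy = nΣxy − ΣxΣy = 13·2948 − 95·357 = 38324 − 33915 = 4409
S_xx = nΣx² − (Σx)² = 13·897 − 95² = 11661 − 9025 = 2636
S_yy = nΣy² − (Σy)² = 13·11955 − 357² = 155415 − 127449 = 27966
r = S_xy / √(S_xx·S_yy) = 4409 / √(2636·27966) = 4409 / √73718376 = 4409 / 8585.9406 = 0.5135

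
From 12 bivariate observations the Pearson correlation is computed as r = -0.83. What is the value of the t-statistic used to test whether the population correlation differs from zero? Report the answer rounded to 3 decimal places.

1 − r² = 1 − 0.6889 = 0.3111;  √(1−r²) = 0.557763
√(n−2) = √10 = 3.162278
t = r·√(n−2)/√(1−r²) = -0.83 · 3.162278 / 0.557763 = -4.706

-4.706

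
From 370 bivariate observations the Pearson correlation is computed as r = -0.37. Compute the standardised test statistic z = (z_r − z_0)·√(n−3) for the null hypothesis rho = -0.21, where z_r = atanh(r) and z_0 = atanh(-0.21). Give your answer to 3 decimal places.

-3.357

z_r = atanh(-0.37) = -0.388423,  z_0 = atanh(-0.21) = -0.213171
SE = 1/√(n−3) = 1/√367 = 0.052200
z = (z_r − z_0)/SE = (-0.388423 − (-0.213171)) / 0.052200 = -0.175252 / 0.052200 = -3.357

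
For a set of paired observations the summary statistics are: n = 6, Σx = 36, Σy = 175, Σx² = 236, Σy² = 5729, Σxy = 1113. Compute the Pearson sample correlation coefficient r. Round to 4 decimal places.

0.5636

Numerator: nΣxy − (Σx)(Σy) = 6·1113 − (36)(175) = 378
Denominator: √[(nΣx²−(Σx)²)(nΣy²−(Σy)²)]
  nΣx²−(Σx)² = 6·236 − 1296 = 120;  nΣy²−(Σy)² = 6·5729 − 30625 = 3749
  √(120·3749) = √449880 = 670.7309
r = 378 / 670.7309 = 0.5636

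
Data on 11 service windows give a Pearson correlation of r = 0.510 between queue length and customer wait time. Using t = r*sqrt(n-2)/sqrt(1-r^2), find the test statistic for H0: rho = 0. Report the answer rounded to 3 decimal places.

t = r·√(n−2) / √(1−r²) with r = 0.510, n = 11
  = 0.510·√9 / √(1 − 0.260100)
  = 0.510·3.000000 / 0.860174
  = 1.530000 / 0.860174 = 1.779

1.779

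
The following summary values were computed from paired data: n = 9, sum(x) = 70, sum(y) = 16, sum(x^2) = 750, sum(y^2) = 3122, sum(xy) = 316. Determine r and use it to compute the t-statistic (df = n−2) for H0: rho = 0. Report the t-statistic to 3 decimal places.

Numerator: nΣxy − (Σx)(Σy) = 9·316 − (70)(16) = 1724
Denominator: √[(nΣx²−(Σx)²)(nΣy²−(Σy)²)]
  nΣx²−(Σx)² = 9·750 − 4900 = 1850;  nΣy²−(Σy)² = 9·3122 − 256 = 27842
  √(1850·27842) = √51507700 = 7176.8865
r = 1724 / 7176.8865 = 0.2402
t = r·√(n−2)/√(1−r²) = 0.2402·√7 / √(1−0.057696) = 0.635509 / 0.970723 = 0.655

0.655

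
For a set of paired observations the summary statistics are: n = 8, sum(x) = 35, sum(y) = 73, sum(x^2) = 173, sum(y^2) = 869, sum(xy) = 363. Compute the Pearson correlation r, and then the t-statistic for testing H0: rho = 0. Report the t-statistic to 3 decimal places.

Numerator: nΣxy − (Σx)(Σy) = 8·363 − (35)(73) = 349
Denominator: √[(nΣx²−(Σx)²)(nΣy²−(Σy)²)]
  nΣx²−(Σx)² = 8·173 − 1225 = 159;  nΣy²−(Σy)² = 8·869 − 5329 = 1623
  √(159·1623) = √258057 = 507.9931
r = 349 / 507.9931 = 0.6870
t = r·√(n−2)/√(1−r²) = 0.6870·√6 / √(1−0.471969) = 1.682799 / 0.726657 = 2.316

2.316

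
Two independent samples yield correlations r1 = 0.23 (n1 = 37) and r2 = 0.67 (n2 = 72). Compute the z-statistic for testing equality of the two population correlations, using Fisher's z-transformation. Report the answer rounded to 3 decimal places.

-2.752

Fisher z-transforms: z1 = atanh(0.23) = 0.234189, z2 = atanh(0.67) = 0.810743; difference d = -0.576554
Var(d) = 1/34 + 1/69 = 0.0294118 + 0.0144928 = 0.0439046
z = d/√Var(d) = -0.576554 / √0.0439046 = -0.576554 / 0.209534 = -2.752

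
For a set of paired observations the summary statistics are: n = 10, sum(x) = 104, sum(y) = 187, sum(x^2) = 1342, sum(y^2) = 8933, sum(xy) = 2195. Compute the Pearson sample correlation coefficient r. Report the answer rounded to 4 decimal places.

0.2103

S_xy = nΣxy − ΣxΣy = 10·2195 − 104·187 = 21950 − 19448 = 2502
S_xx = nΣx² − (Σx)² = 10·1342 − 104² = 13420 − 10816 = 2604
S_yy = nΣy² − (Σy)² = 10·8933 − 187² = 89330 − 34969 = 54361
r = S_xy / √(S_xx·S_yy) = 2502 / √(2604·54361) = 2502 / √141556044 = 2502 / 11897.7327 = 0.2103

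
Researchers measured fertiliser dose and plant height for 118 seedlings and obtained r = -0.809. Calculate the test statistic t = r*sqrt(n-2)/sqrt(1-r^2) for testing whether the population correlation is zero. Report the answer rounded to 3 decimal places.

t = r·√(n−2) / √(1−r²) with r = -0.809, n = 118
  = -0.809·√116 / √(1 − 0.654481)
  = -0.809·10.770330 / 0.587809
  = -8.713197 / 0.587809 = -14.823

-14.823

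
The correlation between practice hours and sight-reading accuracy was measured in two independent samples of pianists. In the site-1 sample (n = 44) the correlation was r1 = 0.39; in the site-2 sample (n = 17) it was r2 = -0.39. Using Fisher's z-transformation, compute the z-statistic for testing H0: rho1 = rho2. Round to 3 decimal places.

z1 = atanh(0.39) = 0.411800,  z2 = atanh(-0.39) = -0.411800
SE = √(1/(n1−3) + 1/(n2−3)) = √(1/41 + 1/14) = √(0.0243902 + 0.0714286) = √0.0958188 = 0.309546
z = (z1 − z2)/SE = (0.411800 − (-0.411800)) / 0.309546 = 0.823600 / 0.309546 = 2.661

2.661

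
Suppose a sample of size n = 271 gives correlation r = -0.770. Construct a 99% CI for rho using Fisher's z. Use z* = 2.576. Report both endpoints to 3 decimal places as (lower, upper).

(-0.827, -0.698)

Fisher z: z_r = atanh(r) = ½·ln((1+(-0.770))/(1−(-0.770))) = -1.020328
SE(z) = 1/√(n−3) = 1/√268 = 0.061085
99% ⇒ z* = 2.576; margin = 2.576·0.061085 = 0.157355
CI on z-scale: (-1.177683, -0.862973)
Back-transform: tanh(-1.177683) = -0.826720, tanh(-0.862973) = -0.697786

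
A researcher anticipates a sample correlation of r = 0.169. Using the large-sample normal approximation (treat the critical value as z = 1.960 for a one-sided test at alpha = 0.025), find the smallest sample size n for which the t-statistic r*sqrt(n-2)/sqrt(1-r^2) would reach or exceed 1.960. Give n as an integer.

133

Need r·√(n−2)/√(1−r²) ≥ 1.960
√(n−2) ≥ 1.960·√(1−0.028561) / 0.169 = 1.960·0.985616 / 0.169 = 11.4308
n−2 ≥ 130.6632  ⇒  n ≥ 132.6632
Smallest integer n = 133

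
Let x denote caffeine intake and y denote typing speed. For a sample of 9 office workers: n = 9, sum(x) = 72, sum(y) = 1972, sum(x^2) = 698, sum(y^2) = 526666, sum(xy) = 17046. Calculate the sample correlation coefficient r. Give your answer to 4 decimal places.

0.3739

Numerator: nΣxy − (Σx)(Σy) = 9·17046 − (72)(1972) = 11430
Denominator: √[(nΣx²−(Σx)²)(nΣy²−(Σy)²)]
  nΣx²−(Σx)² = 9·698 − 5184 = 1098;  nΣy²−(Σy)² = 9·526666 − 3888784 = 851210
  √(1098·851210) = √934628580 = 30571.6957
r = 11430 / 30571.6957 = 0.3739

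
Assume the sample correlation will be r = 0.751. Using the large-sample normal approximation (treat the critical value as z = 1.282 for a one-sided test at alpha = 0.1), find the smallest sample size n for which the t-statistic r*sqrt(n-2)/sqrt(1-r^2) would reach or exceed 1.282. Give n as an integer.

4

r√(n−2)/√(1−r²) ≥ 1.282  ⇔  n−2 ≥ (1.282)²·(1−r²)/r²
(1−r²)/r² = (1−0.564001)/0.564001 = 0.7730
n ≥ 2 + 1.643524·0.7730 = 2 + 1.2704 = 3.2704
⌈3.2704⌉ = 4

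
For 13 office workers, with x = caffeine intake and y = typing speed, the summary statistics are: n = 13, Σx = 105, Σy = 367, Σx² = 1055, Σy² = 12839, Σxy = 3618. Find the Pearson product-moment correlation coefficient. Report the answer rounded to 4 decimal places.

0.9129

S_xy = nΣxy − ΣxΣy = 13·3618 − 105·367 = 47034 − 38535 = 8499
S_xx = nΣx² − (Σx)² = 13·1055 − 105² = 13715 − 11025 = 2690
S_yy = nΣy² − (Σy)² = 13·12839 − 367² = 166907 − 134689 = 32218
r = S_xy / √(S_xx·S_yy) = 8499 / √(2690·32218) = 8499 / √86666420 = 8499 / 9309.4801 = 0.9129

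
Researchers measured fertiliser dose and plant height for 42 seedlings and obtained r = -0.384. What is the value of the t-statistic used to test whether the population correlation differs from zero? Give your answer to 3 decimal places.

-2.630

t = r·√(n−2) / √(1−r²) with r = -0.384, n = 42
  = -0.384·√40 / √(1 − 0.147456)
  = -0.384·6.324555 / 0.923333
  = -2.428629 / 0.923333 = -2.630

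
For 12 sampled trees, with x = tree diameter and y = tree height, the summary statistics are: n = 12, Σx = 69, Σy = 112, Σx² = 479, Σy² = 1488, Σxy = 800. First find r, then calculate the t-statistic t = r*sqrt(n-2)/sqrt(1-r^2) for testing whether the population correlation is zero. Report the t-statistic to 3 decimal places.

4.490

Numerator: nΣxy − (Σx)(Σy) = 12·800 − (69)(112) = 1872
Denominator: √[(nΣx²−(Σx)²)(nΣy²−(Σy)²)]
  nΣx²−(Σx)² = 12·479 − 4761 = 987;  nΣy²−(Σy)² = 12·1488 − 12544 = 5312
  √(987·5312) = √5242944 = 2289.7476
r = 1872 / 2289.7476 = 0.8176
t = r·√(n−2)/√(1−r²) = 0.8176·√10 / √(1−0.668470) = 2.585478 / 0.575786 = 4.490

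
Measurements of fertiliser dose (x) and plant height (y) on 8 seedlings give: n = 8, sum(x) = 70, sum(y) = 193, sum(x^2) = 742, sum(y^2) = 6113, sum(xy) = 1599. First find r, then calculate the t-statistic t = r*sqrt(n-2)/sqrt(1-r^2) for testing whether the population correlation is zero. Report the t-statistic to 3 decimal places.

Numerator: nΣxy − (Σx)(Σy) = 8·1599 − (70)(193) = -718
Denominator: √[(nΣx²−(Σx)²)(nΣy²−(Σy)²)]
  nΣx²−(Σx)² = 8·742 − 4900 = 1036;  nΣy²−(Σy)² = 8·6113 − 37249 = 11655
  √(1036·11655) = √12074580 = 3474.8496
r = -718 / 3474.8496 = -0.2066
t = r·√(n−2)/√(1−r²) = -0.2066·√6 / √(1−0.042684) = -0.506065 / 0.978425 = -0.517

-0.517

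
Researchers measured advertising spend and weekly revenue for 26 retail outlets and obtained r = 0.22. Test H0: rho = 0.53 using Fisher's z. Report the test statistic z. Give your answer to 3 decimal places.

-1.758

z_r = atanh(0.22) = 0.223656,  z_0 = atanh(0.53) = 0.590145
SE = 1/√(n−3) = 1/√23 = 0.208514
z = (z_r − z_0)/SE = (0.223656 − 0.590145) / 0.208514 = -0.366489 / 0.208514 = -1.758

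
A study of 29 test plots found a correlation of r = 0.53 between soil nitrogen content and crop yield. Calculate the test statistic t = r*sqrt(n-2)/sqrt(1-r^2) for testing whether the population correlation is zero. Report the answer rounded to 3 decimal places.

t = r·√(n−2) / √(1−r²) with r = 0.53, n = 29
  = 0.53·√27 / √(1 − 0.2809)
  = 0.53·5.196152 / 0.847998
  = 2.753961 / 0.847998 = 3.248

3.248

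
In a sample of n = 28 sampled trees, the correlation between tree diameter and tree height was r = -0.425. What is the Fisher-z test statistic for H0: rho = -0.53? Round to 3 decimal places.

z_r = atanh(-0.425) = -0.453779,  z_0 = atanh(-0.53) = -0.590145
SE = 1/√(n−3) = 1/√25 = 0.200000
z = (z_r − z_0)/SE = (-0.453779 − (-0.590145)) / 0.200000 = 0.136366 / 0.200000 = 0.682

0.682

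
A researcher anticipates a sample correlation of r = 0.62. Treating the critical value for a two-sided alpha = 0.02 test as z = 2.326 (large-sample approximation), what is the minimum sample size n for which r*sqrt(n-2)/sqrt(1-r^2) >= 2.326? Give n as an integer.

11

Need r·√(n−2)/√(1−r²) ≥ 2.326
√(n−2) ≥ 2.326·√(1−0.3844) / 0.62 = 2.326·0.784602 / 0.62 = 2.9435
n−2 ≥ 8.6642  ⇒  n ≥ 10.6642
Smallest integer n = 11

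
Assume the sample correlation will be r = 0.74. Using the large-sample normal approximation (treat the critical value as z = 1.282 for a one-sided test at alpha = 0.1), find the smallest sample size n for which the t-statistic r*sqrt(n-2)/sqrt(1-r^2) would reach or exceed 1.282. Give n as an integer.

4

r√(n−2)/√(1−r²) ≥ 1.282  ⇔  n−2 ≥ (1.282)²·(1−r²)/r²
(1−r²)/r² = (1−0.5476)/0.5476 = 0.8262
n ≥ 2 + 1.643524·0.8262 = 2 + 1.3579 = 3.3579
⌈3.3579⌉ = 4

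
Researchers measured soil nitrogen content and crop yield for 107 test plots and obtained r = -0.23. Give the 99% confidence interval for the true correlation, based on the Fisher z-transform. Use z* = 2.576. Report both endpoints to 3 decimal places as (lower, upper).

Fisher z: z_r = atanh(r) = ½·ln((1+(-0.23))/(1−(-0.23))) = -0.234189
SE(z) = 1/√(n−3) = 1/√104 = 0.098058
99% ⇒ z* = 2.576; margin = 2.576·0.098058 = 0.252597
CI on z-scale: (-0.486786, 0.018408)
Back-transform: tanh(-0.486786) = -0.451662, tanh(0.018408) = 0.018406

(-0.452, 0.018)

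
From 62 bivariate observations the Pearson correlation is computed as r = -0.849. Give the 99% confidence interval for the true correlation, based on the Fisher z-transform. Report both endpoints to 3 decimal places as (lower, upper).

z_r = atanh(-0.849) = -1.252560;  SE = 1/√(n−3) = 1/√59 = 0.130189
z-limits: -1.252560 ± 2.576·0.130189 = -1.252560 ± 0.335367 = [-1.587927, -0.917193]
ρ-limits: (tanh -1.587927, tanh -0.917193) = (-0.920, -0.725)

(-0.920, -0.725)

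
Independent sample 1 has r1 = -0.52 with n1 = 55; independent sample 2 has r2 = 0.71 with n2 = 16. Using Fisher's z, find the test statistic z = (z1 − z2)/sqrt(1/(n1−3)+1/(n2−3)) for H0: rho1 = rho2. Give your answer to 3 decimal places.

-4.720

z1 = atanh(-0.52) = -0.576340,  z2 = atanh(0.71) = 0.887184
SE = √(1/(n1−3) + 1/(n2−3)) = √(1/52 + 1/13) = √(0.0192308 + 0.0769231) = √0.0961539 = 0.310087
z = (z1 − z2)/SE = (-0.576340 − 0.887184) / 0.310087 = -1.463524 / 0.310087 = -4.720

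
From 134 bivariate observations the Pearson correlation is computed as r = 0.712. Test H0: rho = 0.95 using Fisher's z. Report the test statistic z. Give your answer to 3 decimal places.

z_r = atanh(0.712) = 0.891229,  z_0 = atanh(0.95) = 1.831781
SE = 1/√(n−3) = 1/√131 = 0.087370
z = (z_r − z_0)/SE = (0.891229 − 1.831781) / 0.087370 = -0.940552 / 0.087370 = -10.765

-10.765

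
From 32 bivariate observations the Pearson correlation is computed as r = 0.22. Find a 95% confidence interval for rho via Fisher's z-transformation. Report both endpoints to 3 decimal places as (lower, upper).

(-0.139, 0.528)

z_r = atanh(0.22) = 0.223656;  SE = 1/√(n−3) = 1/√29 = 0.185695
z-limits: 0.223656 ± 1.960·0.185695 = 0.223656 ± 0.363962 = [-0.140306, 0.587618]
ρ-limits: (tanh -0.140306, tanh 0.587618) = (-0.139, 0.528)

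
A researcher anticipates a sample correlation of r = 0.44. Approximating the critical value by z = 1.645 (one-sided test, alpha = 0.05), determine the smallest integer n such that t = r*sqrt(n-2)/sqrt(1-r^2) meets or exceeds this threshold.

Need r·√(n−2)/√(1−r²) ≥ 1.645
√(n−2) ≥ 1.645·√(1−0.1936) / 0.44 = 1.645·0.897998 / 0.44 = 3.3573
n−2 ≥ 11.2715  ⇒  n ≥ 13.2715
Smallest integer n = 14

14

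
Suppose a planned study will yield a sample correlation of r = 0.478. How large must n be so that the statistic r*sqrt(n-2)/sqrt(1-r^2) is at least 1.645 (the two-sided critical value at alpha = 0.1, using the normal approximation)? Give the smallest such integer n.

12

Need r·√(n−2)/√(1−r²) ≥ 1.645
√(n−2) ≥ 1.645·√(1−0.228484) / 0.478 = 1.645·0.878360 / 0.478 = 3.0228
n−2 ≥ 9.1373  ⇒  n ≥ 11.1373
Smallest integer n = 12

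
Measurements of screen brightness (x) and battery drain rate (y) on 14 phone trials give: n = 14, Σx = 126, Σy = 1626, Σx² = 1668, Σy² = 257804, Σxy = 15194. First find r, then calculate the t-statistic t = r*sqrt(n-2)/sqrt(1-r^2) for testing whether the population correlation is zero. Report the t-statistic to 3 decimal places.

Numerator: nΣxy − (Σx)(Σy) = 14·15194 − (126)(1626) = 7840
Denominator: √[(nΣx²−(Σx)²)(nΣy²−(Σy)²)]
  nΣx²−(Σx)² = 14·1668 − 15876 = 7476;  nΣy²−(Σy)² = 14·257804 − 2643876 = 965380
  √(7476·965380) = √7217180880 = 84953.9927
r = 7840 / 84953.9927 = 0.0923
t = r·√(n−2)/√(1−r²) = 0.0923·√12 / √(1−0.008519) = 0.319737 / 0.995731 = 0.321

0.321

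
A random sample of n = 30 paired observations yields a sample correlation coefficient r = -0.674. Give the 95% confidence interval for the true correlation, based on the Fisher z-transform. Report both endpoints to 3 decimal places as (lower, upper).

(-0.832, -0.414)

z_r = atanh(-0.674) = -0.818037;  SE = 1/√(n−3) = 1/√27 = 0.192450
z-limits: -0.818037 ± 1.960·0.192450 = -0.818037 ± 0.377202 = [-1.195239, -0.440835]
ρ-limits: (tanh -1.195239, tanh -0.440835) = (-0.832, -0.414)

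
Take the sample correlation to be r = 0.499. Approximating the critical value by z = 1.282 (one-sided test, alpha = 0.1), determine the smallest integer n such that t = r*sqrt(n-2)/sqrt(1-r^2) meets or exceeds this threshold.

7

Need r·√(n−2)/√(1−r²) ≥ 1.282
√(n−2) ≥ 1.282·√(1−0.249001) / 0.499 = 1.282·0.866602 / 0.499 = 2.2264
n−2 ≥ 4.9569  ⇒  n ≥ 6.9569
Smallest integer n = 7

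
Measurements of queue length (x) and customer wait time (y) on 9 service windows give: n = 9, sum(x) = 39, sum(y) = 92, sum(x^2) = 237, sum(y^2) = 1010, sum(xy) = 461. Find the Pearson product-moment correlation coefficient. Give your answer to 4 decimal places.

S_xy = nΣxy − ΣxΣy = 9·461 − 39·92 = 4149 − 3588 = 561
S_xx = nΣx² − (Σx)² = 9·237 − 39² = 2133 − 1521 = 612
S_yy = nΣy² − (Σy)² = 9·1010 − 92² = 9090 − 8464 = 626
r = S_xy / √(S_xx·S_yy) = 561 / √(612·626) = 561 / √383112 = 561 / 618.9604 = 0.9064

0.9064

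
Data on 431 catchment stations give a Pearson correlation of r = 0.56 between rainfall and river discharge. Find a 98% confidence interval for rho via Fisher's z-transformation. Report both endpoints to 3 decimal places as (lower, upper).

z_r = atanh(0.56) = 0.632833;  SE = 1/√(n−3) = 1/√428 = 0.048337
z-limits: 0.632833 ± 2.326·0.048337 = 0.632833 ± 0.112432 = [0.520401, 0.745265]
ρ-limits: (tanh 0.520401, tanh 0.745265) = (0.478, 0.632)

(0.478, 0.632)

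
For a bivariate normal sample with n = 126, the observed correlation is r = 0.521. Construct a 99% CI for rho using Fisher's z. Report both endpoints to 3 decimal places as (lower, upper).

(0.332, 0.670)

Fisher z: z_r = atanh(r) = ½·ln((1+0.521)/(1−0.521)) = 0.577711
SE(z) = 1/√(n−3) = 1/√123 = 0.090167
99% ⇒ z* = 2.576; margin = 2.576·0.090167 = 0.232270
CI on z-scale: (0.345441, 0.809981)
Back-transform: tanh(0.345441) = 0.332326, tanh(0.809981) = 0.669580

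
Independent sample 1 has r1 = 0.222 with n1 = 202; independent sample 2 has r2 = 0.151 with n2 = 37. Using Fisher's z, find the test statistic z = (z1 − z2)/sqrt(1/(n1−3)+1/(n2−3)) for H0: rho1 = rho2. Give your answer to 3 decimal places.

Fisher z-transforms: z1 = atanh(0.222) = 0.225759, z2 = atanh(0.151) = 0.152164; difference d = 0.073595
Var(d) = 1/199 + 1/34 = 0.0050251 + 0.0294118 = 0.0344369
z = d/√Var(d) = 0.073595 / √0.0344369 = 0.073595 / 0.185572 = 0.397

0.397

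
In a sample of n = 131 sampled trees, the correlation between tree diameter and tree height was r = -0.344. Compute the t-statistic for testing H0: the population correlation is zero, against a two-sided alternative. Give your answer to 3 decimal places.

1 − r² = 1 − 0.118336 = 0.881664;  √(1−r²) = 0.938970
√(n−2) = √129 = 11.357817
t = r·√(n−2)/√(1−r²) = -0.344 · 11.357817 / 0.938970 = -4.161

-4.161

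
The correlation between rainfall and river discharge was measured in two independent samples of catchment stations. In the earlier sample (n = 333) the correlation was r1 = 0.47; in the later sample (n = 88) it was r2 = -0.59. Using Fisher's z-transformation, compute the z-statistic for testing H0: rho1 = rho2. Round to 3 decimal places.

Fisher z-transforms: z1 = atanh(0.47) = 0.510070, z2 = atanh(-0.59) = -0.677666; difference d = 1.187736
Var(d) = 1/330 + 1/85 = 0.0030303 + 0.0117647 = 0.0147950
z = d/√Var(d) = 1.187736 / √0.0147950 = 1.187736 / 0.121635 = 9.765

9.765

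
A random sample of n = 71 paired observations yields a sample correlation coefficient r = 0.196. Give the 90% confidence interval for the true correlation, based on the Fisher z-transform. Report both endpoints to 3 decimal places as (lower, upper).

z_r = atanh(0.196) = 0.198569;  SE = 1/√(n−3) = 1/√68 = 0.121268
z-limits: 0.198569 ± 1.645·0.121268 = 0.198569 ± 0.199486 = [-0.000917, 0.398055]
ρ-limits: (tanh -0.000917, tanh 0.398055) = (-0.001, 0.378)

(-0.001, 0.378)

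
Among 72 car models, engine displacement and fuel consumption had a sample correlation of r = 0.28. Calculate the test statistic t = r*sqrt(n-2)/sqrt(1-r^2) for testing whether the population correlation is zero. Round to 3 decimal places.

2.440

1 − r² = 1 − 0.0784 = 0.9216;  √(1−r²) = 0.960000
√(n−2) = √70 = 8.366600
t = r·√(n−2)/√(1−r²) = 0.28 · 8.366600 / 0.960000 = 2.440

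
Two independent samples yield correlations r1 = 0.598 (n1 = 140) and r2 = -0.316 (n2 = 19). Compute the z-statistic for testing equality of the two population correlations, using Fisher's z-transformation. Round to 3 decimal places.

z1 = atanh(0.598) = 0.690028,  z2 = atanh(-0.316) = -0.327197
SE = √(1/(n1−3) + 1/(n2−3)) = √(1/137 + 1/16) = √(0.0072993 + 0.0625000) = √0.0697993 = 0.264196
z = (z1 − z2)/SE = (0.690028 − (-0.327197)) / 0.264196 = 1.017225 / 0.264196 = 3.850

3.850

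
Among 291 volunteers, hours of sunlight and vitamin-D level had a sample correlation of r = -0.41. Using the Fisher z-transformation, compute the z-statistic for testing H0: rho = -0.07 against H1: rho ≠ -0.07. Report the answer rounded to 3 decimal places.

Fisher z: atanh(-0.41) = -0.435611, atanh(-0.07) = -0.070115
z = (z_r − z_0)·√(n−3) = (-0.435611 − (-0.070115))·√288 = -0.365496 · 16.970563 = -6.203

-6.203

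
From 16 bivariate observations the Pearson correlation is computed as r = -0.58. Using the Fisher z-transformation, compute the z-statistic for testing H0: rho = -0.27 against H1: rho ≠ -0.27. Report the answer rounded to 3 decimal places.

-1.390

Fisher z: atanh(-0.58) = -0.662463, atanh(-0.27) = -0.276864
z = (z_r − z_0)·√(n−3) = (-0.662463 − (-0.276864))·√13 = -0.385599 · 3.605551 = -1.390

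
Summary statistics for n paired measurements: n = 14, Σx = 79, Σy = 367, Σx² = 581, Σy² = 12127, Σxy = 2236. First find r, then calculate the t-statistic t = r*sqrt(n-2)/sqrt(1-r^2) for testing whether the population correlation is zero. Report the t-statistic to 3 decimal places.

1.024

S_xy = nΣxy − ΣxΣy = 14·2236 − 79·367 = 31304 − 28993 = 2311
S_xx = nΣx² − (Σx)² = 14·581 − 79² = 8134 − 6241 = 1893
S_yy = nΣy² − (Σy)² = 14·12127 − 367² = 169778 − 134689 = 35089
r = S_xy / √(S_xx·S_yy) = 2311 / √(1893·35089) = 2311 / √66423477 = 2311 / 8150.0599 = 0.2836
t = r·√(n−2)/√(1−r²) = 0.2836·√12 / √(1−0.080429) = 0.982419 / 0.958943 = 1.024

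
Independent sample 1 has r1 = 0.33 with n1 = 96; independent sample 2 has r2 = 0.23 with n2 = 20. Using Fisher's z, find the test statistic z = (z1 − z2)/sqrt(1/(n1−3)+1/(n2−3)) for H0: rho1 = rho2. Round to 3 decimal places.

z1 = atanh(0.33) = 0.342828,  z2 = atanh(0.23) = 0.234189
SE = √(1/(n1−3) + 1/(n2−3)) = √(1/93 + 1/17) = √(0.0107527 + 0.0588235) = √0.0695762 = 0.263773
z = (z1 − z2)/SE = (0.342828 − 0.234189) / 0.263773 = 0.108639 / 0.263773 = 0.412

0.412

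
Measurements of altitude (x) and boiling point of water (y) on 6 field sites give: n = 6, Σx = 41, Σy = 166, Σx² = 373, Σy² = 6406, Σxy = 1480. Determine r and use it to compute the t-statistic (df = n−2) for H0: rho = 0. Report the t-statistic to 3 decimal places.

S_xy = nΣxy − ΣxΣy = 6·1480 − 41·166 = 8880 − 6806 = 2074
S_xx = nΣx² − (Σx)² = 6·373 − 41² = 2238 − 1681 = 557
S_yy = nΣy² − (Σy)² = 6·6406 − 166² = 38436 − 27556 = 10880
r = S_xy / √(S_xx·S_yy) = 2074 / √(557·10880) = 2074 / √6060160 = 2074 / 2461.7392 = 0.8425
t = r·√(n−2)/√(1−r²) = 0.8425·√4 / √(1−0.709806) = 1.685000 / 0.538697 = 3.128

3.128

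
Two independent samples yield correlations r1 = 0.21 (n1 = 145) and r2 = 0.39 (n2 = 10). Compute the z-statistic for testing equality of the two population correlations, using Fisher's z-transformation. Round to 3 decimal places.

-0.513

z1 = atanh(0.21) = 0.213171,  z2 = atanh(0.39) = 0.411800
SE = √(1/(n1−3) + 1/(n2−3)) = √(1/142 + 1/7) = √(0.0070423 + 0.1428571) = √0.1498994 = 0.387168
z = (z1 − z2)/SE = (0.213171 − 0.411800) / 0.387168 = -0.198629 / 0.387168 = -0.513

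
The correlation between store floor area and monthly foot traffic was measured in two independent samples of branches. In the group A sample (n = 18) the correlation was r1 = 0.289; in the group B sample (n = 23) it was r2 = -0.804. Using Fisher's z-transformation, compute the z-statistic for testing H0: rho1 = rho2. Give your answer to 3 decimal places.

4.120

z1 = atanh(0.289) = 0.297475,  z2 = atanh(-0.804) = -1.109824
SE = √(1/(n1−3) + 1/(n2−3)) = √(1/15 + 1/20) = √(0.0666667 + 0.0500000) = √0.1166667 = 0.341565
z = (z1 − z2)/SE = (0.297475 − (-1.109824)) / 0.341565 = 1.407299 / 0.341565 = 4.120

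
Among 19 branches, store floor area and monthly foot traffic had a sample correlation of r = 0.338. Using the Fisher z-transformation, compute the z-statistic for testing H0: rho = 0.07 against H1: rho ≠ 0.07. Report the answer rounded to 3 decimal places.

1.127

Fisher z: atanh(0.338) = 0.351833, atanh(0.07) = 0.070115
z = (z_r − z_0)·√(n−3) = (0.351833 − 0.070115)·√16 = 0.281718 · 4.000000 = 1.127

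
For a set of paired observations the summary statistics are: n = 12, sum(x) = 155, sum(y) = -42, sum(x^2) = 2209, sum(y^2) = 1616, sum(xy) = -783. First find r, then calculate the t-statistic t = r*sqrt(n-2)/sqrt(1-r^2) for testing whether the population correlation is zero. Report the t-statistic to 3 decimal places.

Numerator: nΣxy − (Σx)(Σy) = 12·(-783) − (155)(-42) = -2886
Denominator: √[(nΣx²−(Σx)²)(nΣy²−(Σy)²)]
  nΣx²−(Σx)² = 12·2209 − 24025 = 2483;  nΣy²−(Σy)² = 12·1616 − 1764 = 17628
  √(2483·17628) = √43770324 = 6615.9144
r = -2886 / 6615.9144 = -0.4362
t = r·√(n−2)/√(1−r²) = -0.4362·√10 / √(1−0.190270) = -1.379386 / 0.899850 = -1.533

-1.533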